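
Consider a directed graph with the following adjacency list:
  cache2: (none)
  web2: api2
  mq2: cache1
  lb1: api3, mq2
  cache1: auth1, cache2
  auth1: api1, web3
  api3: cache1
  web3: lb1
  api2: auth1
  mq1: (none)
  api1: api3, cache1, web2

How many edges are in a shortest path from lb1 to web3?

Distance 0: lb1.
Distance 1: api3, mq2.
Distance 2: cache1.
Distance 3: auth1, cache2.
Distance 4: api1, web3 — contains web3.

4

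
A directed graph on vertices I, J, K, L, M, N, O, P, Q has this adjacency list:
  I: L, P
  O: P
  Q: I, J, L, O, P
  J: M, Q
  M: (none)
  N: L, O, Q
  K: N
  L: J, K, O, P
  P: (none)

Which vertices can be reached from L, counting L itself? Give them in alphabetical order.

I, J, K, L, M, N, O, P, Q

Start at L.
Its neighbours: J, K, O, P.
Then their neighbours: M, N, Q.
Then next layer: I.
Every vertex is now reached.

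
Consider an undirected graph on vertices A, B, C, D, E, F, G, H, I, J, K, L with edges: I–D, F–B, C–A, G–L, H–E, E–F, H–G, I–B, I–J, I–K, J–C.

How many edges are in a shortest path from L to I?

Distance 0: L.
Distance 1: G.
Distance 2: H.
Distance 3: E.
Distance 4: F.
Distance 5: B.
Distance 6: I — contains I.

6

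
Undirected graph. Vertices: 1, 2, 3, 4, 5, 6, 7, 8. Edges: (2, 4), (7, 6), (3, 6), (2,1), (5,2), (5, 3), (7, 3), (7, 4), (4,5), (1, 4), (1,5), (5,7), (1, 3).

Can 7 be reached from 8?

No

8 has no edges, so nothing is reachable from it.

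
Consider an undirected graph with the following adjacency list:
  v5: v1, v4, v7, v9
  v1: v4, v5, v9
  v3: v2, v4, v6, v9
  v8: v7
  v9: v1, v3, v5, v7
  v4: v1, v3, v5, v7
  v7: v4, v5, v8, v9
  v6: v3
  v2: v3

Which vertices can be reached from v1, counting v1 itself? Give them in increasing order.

v1, v2, v3, v4, v5, v6, v7, v8, v9

Start at v1.
Its neighbours: v4, v5, v9.
Then their neighbours: v3, v7.
Then next layer: v2, v6, v8.
Every vertex is now reached.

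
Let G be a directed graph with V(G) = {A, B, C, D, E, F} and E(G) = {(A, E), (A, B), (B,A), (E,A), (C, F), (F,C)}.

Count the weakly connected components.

3

From A: component {A, B, E}.
From C: component {C, F}.
From D: component {D}.
That's 3 components.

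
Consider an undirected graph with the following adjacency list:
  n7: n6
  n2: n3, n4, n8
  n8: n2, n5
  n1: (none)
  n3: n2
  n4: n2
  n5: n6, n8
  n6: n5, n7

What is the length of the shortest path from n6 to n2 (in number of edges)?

Distance 0: n6.
Distance 1: n5, n7.
Distance 2: n8.
Distance 3: n2 — contains n2.

3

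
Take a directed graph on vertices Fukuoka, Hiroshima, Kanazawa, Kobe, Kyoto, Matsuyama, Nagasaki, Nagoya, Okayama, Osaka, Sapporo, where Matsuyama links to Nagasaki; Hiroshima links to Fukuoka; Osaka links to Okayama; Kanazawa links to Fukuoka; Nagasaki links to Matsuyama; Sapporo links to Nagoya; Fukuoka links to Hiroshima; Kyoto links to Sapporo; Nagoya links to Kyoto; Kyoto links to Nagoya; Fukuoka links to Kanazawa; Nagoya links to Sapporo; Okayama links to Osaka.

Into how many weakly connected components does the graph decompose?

5

From Fukuoka: component {Fukuoka, Hiroshima, Kanazawa}.
From Kobe: component {Kobe}.
From Kyoto: component {Kyoto, Nagoya, Sapporo}.
From Matsuyama: component {Matsuyama, Nagasaki}.
From Okayama: component {Okayama, Osaka}.
That's 5 components.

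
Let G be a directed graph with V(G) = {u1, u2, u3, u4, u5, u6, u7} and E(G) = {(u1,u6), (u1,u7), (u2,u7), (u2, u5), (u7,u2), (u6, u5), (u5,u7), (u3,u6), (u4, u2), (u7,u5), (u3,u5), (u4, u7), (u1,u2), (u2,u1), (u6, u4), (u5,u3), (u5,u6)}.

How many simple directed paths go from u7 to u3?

3

u7→u2→u1→u6→u5→u3
u7→u2→u5→u3
u7→u5→u3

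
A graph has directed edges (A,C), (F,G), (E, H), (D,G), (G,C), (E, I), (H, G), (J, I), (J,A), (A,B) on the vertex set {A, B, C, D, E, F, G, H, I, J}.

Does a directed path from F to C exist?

Explore from F.
Distance 1: reach G.
Distance 2: reach C.
Found C.

Yes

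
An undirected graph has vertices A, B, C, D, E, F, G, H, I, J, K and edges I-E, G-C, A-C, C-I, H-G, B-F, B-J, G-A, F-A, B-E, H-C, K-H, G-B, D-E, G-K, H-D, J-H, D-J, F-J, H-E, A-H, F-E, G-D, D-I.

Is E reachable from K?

Explore from K.
Distance 1: reach G, H.
Distance 2: reach A, B, C, D, E, J.
Found E.

Yes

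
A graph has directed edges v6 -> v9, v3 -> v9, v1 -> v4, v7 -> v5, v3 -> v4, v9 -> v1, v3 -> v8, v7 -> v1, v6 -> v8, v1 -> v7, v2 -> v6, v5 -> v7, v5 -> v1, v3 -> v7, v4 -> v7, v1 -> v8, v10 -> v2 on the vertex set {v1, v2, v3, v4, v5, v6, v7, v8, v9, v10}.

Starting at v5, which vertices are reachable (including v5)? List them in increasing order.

v1, v4, v5, v7, v8

Start at v5.
Its neighbours: v1, v7.
Then their neighbours: v4, v8.
Nothing further is reachable.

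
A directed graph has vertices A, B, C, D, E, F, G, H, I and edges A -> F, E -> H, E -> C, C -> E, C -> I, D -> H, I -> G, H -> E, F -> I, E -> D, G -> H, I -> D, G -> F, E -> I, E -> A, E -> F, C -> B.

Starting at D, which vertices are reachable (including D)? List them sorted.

A, B, C, D, E, F, G, H, I

Start at D.
Its neighbours: H.
Then their neighbours: E.
Then next layer: A, C, F, I.
Then next layer: B, G.
Every vertex is now reached.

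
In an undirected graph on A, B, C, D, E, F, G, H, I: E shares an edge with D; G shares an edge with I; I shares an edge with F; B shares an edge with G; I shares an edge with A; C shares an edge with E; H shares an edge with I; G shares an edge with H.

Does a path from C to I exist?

Explore from C.
Distance 1: reach E.
Distance 2: reach D.
The search is exhausted without reaching I; it lies in a different component.

No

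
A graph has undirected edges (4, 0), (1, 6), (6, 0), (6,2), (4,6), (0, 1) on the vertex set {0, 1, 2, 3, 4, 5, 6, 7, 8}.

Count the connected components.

From 0: component {0, 1, 2, 4, 6}.
From 3: component {3}.
From 5: component {5}.
From 7: component {7}.
From 8: component {8}.
That's 5 components.

5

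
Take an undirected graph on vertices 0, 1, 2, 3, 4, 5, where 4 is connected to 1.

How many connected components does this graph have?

From 0: component {0}.
From 1: component {1, 4}.
From 2: component {2}.
From 3: component {3}.
From 5: component {5}.
That's 5 components.

5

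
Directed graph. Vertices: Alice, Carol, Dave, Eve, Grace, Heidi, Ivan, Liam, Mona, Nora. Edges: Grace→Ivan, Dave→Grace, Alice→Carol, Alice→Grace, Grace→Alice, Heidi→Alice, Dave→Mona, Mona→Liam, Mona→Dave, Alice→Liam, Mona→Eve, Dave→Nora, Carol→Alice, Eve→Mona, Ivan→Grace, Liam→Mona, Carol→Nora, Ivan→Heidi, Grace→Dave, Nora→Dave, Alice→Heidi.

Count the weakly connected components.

From Alice: component {Alice, Carol, Dave, Eve, Grace, Heidi, Ivan, Liam, Mona, Nora}.
That's 1 component.

1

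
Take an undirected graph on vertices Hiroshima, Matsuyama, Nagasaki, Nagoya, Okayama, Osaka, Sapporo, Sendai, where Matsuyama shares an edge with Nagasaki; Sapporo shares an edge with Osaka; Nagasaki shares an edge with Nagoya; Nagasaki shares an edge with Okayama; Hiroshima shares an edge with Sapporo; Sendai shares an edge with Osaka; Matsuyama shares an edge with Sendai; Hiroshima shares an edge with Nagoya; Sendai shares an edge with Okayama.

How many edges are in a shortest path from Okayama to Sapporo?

Distance 0: Okayama.
Distance 1: Nagasaki, Sendai.
Distance 2: Matsuyama, Nagoya, Osaka.
Distance 3: Hiroshima, Sapporo — contains Sapporo.

3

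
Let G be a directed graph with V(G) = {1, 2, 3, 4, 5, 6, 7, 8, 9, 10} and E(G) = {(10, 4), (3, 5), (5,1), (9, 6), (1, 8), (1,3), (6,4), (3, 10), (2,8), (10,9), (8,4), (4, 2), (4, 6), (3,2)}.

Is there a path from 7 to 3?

No

7 has no outgoing edges, so nothing is reachable from it.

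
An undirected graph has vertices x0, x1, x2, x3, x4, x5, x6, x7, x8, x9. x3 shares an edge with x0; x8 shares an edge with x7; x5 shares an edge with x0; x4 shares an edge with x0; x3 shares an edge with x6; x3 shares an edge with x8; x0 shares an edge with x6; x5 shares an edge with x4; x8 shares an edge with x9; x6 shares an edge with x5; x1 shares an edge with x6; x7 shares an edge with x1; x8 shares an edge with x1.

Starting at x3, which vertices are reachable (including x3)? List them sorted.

x0, x1, x3, x4, x5, x6, x7, x8, x9

Start at x3.
Its neighbours: x0, x6, x8.
Then their neighbours: x1, x4, x5, x7, x9.
Nothing further is reachable.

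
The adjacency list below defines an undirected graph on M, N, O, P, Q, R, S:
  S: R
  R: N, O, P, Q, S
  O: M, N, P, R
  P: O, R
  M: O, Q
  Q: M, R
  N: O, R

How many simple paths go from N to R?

N–O–M–Q–R
N–O–P–R
N–O–R
N–R

4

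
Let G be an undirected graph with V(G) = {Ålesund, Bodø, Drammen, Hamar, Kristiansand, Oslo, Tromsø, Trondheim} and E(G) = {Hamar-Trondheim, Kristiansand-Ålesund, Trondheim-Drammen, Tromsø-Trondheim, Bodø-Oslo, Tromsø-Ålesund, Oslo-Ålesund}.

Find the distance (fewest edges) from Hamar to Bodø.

Distance 0: Hamar.
Distance 1: Trondheim.
Distance 2: Drammen, Tromsø.
Distance 3: Ålesund.
Distance 4: Kristiansand, Oslo.
Distance 5: Bodø — contains Bodø.

5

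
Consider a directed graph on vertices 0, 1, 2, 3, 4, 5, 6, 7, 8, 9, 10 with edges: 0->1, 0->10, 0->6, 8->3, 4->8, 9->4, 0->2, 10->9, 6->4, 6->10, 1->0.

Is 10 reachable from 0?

Yes

Explore from 0.
Distance 1: reach 1, 2, 6, 10.
Found 10.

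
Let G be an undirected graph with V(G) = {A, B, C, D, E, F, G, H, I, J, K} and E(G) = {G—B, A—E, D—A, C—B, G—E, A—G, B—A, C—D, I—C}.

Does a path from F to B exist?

No

F has no edges, so nothing is reachable from it.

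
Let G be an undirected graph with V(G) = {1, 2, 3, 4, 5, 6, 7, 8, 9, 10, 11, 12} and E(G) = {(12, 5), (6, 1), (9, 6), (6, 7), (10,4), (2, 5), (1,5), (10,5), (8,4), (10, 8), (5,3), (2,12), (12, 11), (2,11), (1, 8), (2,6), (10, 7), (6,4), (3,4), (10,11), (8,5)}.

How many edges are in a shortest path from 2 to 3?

Distance 0: 2.
Distance 1: 5, 6, 11, 12.
Distance 2: 1, 3, 4, 7, 8, 9, 10 — contains 3.

2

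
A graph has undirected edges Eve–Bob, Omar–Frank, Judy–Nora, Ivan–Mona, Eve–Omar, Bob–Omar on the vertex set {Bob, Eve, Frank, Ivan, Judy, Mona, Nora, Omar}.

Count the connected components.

From Bob: component {Bob, Eve, Frank, Omar}.
From Ivan: component {Ivan, Mona}.
From Judy: component {Judy, Nora}.
That's 3 components.

3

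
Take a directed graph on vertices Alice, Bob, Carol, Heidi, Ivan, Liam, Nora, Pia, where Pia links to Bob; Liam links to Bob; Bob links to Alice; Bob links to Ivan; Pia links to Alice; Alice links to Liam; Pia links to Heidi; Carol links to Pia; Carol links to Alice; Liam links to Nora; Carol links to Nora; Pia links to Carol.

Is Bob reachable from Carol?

Yes

Explore from Carol.
Distance 1: reach Alice, Nora, Pia.
Distance 2: reach Bob, Heidi, Liam.
Found Bob.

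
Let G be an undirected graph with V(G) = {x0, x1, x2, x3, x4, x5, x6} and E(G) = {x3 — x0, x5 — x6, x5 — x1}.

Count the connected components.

From x0: component {x0, x3}.
From x1: component {x1, x5, x6}.
From x2: component {x2}.
From x4: component {x4}.
That's 4 components.

4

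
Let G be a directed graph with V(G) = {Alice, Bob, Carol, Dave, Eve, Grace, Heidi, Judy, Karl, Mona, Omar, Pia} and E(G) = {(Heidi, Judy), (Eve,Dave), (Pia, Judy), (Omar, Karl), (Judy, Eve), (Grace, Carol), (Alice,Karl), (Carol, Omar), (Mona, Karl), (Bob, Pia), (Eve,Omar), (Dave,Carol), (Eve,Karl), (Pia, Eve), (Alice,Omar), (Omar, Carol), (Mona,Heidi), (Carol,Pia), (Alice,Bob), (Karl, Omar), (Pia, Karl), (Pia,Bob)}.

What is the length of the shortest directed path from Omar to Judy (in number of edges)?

Distance 0: Omar.
Distance 1: Carol, Karl.
Distance 2: Pia.
Distance 3: Bob, Eve, Judy — contains Judy.

3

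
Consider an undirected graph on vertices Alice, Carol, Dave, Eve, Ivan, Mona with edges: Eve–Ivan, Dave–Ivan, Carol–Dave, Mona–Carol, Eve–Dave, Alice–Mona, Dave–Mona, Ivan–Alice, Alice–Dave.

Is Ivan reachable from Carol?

Yes

Explore from Carol.
Distance 1: reach Dave, Mona.
Distance 2: reach Alice, Eve, Ivan.
Found Ivan.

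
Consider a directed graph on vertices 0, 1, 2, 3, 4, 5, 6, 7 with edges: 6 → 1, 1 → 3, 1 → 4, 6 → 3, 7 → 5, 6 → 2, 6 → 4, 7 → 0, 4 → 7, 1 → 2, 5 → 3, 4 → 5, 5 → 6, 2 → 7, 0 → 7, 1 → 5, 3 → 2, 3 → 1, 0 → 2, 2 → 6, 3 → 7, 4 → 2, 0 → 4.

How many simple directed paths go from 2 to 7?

9

2→6→1→3→7
2→6→1→4→5→3→7
2→6→1→4→7
2→6→1→5→3→7
2→6→3→1→4→7
2→6→3→7
2→6→4→5→3→7
2→6→4→7
2→7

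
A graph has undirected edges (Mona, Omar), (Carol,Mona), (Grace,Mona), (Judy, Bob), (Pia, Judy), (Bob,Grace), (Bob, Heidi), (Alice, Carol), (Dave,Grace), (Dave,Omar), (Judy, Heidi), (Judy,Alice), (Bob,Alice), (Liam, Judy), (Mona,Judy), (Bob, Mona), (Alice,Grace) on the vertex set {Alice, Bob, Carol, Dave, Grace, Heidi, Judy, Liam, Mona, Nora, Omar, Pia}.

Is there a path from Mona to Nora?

No

Explore from Mona.
Distance 1: reach Bob, Carol, Grace, Judy, Omar.
Distance 2: reach Alice, Dave, Heidi, Liam, Pia.
The search is exhausted without reaching Nora; it lies in a different component.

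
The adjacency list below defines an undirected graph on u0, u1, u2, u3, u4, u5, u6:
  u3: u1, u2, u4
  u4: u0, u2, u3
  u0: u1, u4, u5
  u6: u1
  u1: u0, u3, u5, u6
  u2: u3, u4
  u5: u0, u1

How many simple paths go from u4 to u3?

u4–u0–u1–u3
u4–u0–u5–u1–u3
u4–u2–u3
u4–u3

4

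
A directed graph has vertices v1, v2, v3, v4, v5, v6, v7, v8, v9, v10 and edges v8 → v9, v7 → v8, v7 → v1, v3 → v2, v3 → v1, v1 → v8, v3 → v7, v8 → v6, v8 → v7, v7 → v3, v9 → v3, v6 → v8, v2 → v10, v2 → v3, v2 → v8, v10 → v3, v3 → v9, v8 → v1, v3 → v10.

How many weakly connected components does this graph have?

3

From v1: component {v1, v2, v3, v6, v7, v8, v9, v10}.
From v4: component {v4}.
From v5: component {v5}.
That's 3 components.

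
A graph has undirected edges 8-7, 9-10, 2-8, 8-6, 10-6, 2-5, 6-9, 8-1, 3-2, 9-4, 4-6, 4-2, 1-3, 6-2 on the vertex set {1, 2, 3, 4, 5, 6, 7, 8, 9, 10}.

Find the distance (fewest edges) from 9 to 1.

3

Distance 0: 9.
Distance 1: 4, 6, 10.
Distance 2: 2, 8.
Distance 3: 1, 3, 5, 7 — contains 1.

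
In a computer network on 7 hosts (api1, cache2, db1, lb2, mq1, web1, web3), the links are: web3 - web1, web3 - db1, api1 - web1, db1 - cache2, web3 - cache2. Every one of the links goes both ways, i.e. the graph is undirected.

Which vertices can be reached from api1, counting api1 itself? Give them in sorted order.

api1, cache2, db1, web1, web3

Start at api1.
Its neighbours: web1.
Then their neighbours: web3.
Then next layer: cache2, db1.
Nothing further is reachable.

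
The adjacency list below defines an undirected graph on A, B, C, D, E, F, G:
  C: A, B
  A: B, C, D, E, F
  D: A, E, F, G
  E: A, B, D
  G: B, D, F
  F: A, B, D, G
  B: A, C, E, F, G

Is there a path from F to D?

Yes

Explore from F.
Distance 1: reach A, B, D, G.
Found D.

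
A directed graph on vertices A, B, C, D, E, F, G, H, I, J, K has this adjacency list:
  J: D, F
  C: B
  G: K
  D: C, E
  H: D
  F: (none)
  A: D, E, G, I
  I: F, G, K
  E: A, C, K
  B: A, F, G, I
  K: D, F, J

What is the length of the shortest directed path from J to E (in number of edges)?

Distance 0: J.
Distance 1: D, F.
Distance 2: C, E — contains E.

2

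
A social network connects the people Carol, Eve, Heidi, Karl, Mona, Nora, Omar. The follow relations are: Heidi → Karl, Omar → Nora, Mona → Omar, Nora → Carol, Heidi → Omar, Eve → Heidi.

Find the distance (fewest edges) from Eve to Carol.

Distance 0: Eve.
Distance 1: Heidi.
Distance 2: Karl, Omar.
Distance 3: Nora.
Distance 4: Carol — contains Carol.

4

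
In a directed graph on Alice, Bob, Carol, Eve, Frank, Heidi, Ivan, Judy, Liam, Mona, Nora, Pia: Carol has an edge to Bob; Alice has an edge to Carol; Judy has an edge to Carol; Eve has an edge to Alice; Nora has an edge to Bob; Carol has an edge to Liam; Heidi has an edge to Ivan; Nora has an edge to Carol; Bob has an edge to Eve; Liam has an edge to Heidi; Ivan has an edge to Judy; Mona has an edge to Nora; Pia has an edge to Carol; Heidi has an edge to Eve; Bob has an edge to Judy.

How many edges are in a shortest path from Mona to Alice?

4

Distance 0: Mona.
Distance 1: Nora.
Distance 2: Bob, Carol.
Distance 3: Eve, Judy, Liam.
Distance 4: Alice, Heidi — contains Alice.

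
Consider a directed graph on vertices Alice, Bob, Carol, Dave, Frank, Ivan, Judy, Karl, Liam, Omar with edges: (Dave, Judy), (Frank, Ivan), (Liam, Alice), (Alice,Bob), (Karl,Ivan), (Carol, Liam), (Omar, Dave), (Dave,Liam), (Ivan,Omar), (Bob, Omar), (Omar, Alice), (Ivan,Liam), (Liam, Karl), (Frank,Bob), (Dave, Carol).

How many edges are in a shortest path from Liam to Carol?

Distance 0: Liam.
Distance 1: Alice, Karl.
Distance 2: Bob, Ivan.
Distance 3: Omar.
Distance 4: Dave.
Distance 5: Carol, Judy — contains Carol.

5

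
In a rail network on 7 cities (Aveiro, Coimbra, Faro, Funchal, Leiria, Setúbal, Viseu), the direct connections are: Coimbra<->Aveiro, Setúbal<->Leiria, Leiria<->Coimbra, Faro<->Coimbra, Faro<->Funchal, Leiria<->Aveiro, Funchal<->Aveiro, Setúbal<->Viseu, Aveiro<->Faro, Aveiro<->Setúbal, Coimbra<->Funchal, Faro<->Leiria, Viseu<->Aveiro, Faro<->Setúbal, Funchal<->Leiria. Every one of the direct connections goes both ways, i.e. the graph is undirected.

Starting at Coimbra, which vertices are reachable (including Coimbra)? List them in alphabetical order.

Start at Coimbra.
Its neighbours: Aveiro, Faro, Funchal, Leiria.
Then their neighbours: Setúbal, Viseu.
Every vertex is now reached.

Aveiro, Coimbra, Faro, Funchal, Leiria, Setúbal, Viseu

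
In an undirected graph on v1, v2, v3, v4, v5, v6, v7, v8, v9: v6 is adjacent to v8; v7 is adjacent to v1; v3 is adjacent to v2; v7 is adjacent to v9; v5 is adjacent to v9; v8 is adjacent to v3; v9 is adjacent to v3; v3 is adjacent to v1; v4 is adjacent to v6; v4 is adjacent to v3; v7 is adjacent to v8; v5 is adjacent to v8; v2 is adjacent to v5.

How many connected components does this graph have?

1

From v1: component {v1, v2, v3, v4, v5, v6, v7, v8, v9}.
That's 1 component.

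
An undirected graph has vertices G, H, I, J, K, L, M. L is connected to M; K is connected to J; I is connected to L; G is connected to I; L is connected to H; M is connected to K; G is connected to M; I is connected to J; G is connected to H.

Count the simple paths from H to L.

5

H–G–I–J–K–M–L
H–G–I–L
H–G–M–K–J–I–L
H–G–M–L
H–L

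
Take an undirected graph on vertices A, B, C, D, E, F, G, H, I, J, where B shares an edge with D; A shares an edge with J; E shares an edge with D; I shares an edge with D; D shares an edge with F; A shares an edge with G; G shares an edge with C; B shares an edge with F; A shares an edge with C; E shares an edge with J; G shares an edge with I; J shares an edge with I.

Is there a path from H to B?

No

H has no edges, so nothing is reachable from it.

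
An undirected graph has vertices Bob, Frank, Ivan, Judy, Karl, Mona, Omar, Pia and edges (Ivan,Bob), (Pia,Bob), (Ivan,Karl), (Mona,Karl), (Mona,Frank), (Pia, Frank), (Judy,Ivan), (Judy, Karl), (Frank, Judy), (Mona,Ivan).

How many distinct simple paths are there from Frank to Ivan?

7

Frank–Judy–Ivan
Frank–Judy–Karl–Ivan
Frank–Judy–Karl–Mona–Ivan
Frank–Mona–Ivan
Frank–Mona–Karl–Ivan
Frank–Mona–Karl–Judy–Ivan
Frank–Pia–Bob–Ivan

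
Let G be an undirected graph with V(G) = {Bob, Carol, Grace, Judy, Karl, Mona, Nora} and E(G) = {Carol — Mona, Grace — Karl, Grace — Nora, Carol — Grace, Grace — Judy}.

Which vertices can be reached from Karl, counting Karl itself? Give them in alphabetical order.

Start at Karl.
Its neighbours: Grace.
Then their neighbours: Carol, Judy, Nora.
Then next layer: Mona.
Nothing further is reachable.

Carol, Grace, Judy, Karl, Mona, Nora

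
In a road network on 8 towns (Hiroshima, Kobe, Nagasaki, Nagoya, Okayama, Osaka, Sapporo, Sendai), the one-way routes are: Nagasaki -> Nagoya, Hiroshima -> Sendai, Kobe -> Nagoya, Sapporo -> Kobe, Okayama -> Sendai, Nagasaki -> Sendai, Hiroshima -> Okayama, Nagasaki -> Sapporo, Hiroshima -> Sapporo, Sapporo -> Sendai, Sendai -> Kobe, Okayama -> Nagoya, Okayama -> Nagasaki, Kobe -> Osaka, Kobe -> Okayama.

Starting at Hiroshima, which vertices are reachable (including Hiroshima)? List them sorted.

Start at Hiroshima.
Its neighbours: Okayama, Sapporo, Sendai.
Then their neighbours: Kobe, Nagasaki, Nagoya.
Then next layer: Osaka.
Every vertex is now reached.

Hiroshima, Kobe, Nagasaki, Nagoya, Okayama, Osaka, Sapporo, Sendai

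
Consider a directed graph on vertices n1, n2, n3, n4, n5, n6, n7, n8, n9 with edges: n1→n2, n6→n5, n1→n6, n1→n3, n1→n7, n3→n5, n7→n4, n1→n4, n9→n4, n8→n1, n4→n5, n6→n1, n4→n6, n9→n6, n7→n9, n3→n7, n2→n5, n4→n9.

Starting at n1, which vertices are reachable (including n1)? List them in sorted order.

n1, n2, n3, n4, n5, n6, n7, n9

Start at n1.
Its neighbours: n2, n3, n4, n6, n7.
Then their neighbours: n5, n9.
Nothing further is reachable.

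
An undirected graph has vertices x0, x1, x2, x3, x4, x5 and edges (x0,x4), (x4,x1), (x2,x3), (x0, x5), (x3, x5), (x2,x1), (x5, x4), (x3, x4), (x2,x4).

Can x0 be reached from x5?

Explore from x5.
Distance 1: reach x0, x3, x4.
Found x0.

Yes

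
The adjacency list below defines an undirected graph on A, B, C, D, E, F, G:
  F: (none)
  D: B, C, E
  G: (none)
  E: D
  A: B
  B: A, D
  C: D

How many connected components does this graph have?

From A: component {A, B, C, D, E}.
From F: component {F}.
From G: component {G}.
That's 3 components.

3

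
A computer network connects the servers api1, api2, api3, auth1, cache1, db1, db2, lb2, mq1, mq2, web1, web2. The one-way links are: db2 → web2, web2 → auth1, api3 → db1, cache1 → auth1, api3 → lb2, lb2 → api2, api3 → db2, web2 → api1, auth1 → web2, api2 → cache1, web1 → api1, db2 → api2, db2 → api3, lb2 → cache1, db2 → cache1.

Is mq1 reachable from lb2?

No

Explore from lb2.
Distance 1: reach api2, cache1.
Distance 2: reach auth1.
Distance 3: reach web2.
Distance 4: reach api1.
The search from lb2 is exhausted; no directed path reaches mq1.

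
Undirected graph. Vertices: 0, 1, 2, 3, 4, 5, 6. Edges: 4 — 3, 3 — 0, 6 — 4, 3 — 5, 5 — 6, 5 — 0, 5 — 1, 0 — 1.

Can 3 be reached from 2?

2 has no edges, so nothing is reachable from it.

No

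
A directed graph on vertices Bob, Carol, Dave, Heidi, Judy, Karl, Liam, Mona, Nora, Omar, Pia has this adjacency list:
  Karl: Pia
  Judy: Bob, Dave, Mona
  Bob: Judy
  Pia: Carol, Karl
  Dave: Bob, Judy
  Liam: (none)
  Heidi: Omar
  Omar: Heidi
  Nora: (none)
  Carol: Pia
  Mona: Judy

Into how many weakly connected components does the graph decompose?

From Bob: component {Bob, Dave, Judy, Mona}.
From Carol: component {Carol, Karl, Pia}.
From Heidi: component {Heidi, Omar}.
From Liam: component {Liam}.
From Nora: component {Nora}.
That's 5 components.

5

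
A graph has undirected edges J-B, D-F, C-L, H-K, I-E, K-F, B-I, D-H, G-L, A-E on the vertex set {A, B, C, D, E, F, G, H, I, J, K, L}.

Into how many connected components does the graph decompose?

3

From A: component {A, B, E, I, J}.
From C: component {C, G, L}.
From D: component {D, F, H, K}.
That's 3 components.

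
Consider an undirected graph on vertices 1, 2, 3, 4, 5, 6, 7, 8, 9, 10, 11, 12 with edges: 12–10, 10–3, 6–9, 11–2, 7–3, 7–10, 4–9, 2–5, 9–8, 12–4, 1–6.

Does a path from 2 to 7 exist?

No

Explore from 2.
Distance 1: reach 5, 11.
The search is exhausted without reaching 7; it lies in a different component.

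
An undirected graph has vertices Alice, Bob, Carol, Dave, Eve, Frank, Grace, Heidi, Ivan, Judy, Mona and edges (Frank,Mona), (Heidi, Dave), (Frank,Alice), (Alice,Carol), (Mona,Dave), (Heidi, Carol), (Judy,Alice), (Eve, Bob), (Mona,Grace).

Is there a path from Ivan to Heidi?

Ivan has no edges, so nothing is reachable from it.

No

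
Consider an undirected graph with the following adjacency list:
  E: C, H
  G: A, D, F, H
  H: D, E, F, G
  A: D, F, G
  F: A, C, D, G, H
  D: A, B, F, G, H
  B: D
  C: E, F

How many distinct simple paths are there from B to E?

21

B–D–A–F–C–E
B–D–A–F–G–H–E
B–D–A–F–H–E
B–D–A–G–F–C–E
B–D–A–G–F–H–E
B–D–A–G–H–E
B–D–A–G–H–F–C–E
B–D–F–A–G–H–E
... and 13 more.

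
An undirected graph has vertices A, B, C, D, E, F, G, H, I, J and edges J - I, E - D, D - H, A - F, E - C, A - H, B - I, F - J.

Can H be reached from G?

No

G has no edges, so nothing is reachable from it.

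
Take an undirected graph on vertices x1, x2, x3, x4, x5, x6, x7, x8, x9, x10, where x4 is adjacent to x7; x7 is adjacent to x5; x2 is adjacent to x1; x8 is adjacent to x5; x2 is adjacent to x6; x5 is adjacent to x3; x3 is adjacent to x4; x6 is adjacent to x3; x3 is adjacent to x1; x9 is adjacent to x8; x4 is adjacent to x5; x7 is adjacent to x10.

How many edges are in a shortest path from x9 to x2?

5

Distance 0: x9.
Distance 1: x8.
Distance 2: x5.
Distance 3: x3, x4, x7.
Distance 4: x1, x6, x10.
Distance 5: x2 — contains x2.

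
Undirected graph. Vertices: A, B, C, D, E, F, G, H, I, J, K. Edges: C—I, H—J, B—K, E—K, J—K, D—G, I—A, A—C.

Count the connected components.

4

From A: component {A, C, I}.
From B: component {B, E, H, J, K}.
From D: component {D, G}.
From F: component {F}.
That's 4 components.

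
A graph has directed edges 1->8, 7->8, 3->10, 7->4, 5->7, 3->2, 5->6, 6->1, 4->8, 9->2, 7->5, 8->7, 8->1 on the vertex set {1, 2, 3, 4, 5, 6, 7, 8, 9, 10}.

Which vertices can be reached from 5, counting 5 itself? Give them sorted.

Start at 5.
Its neighbours: 6, 7.
Then their neighbours: 1, 4, 8.
Nothing further is reachable.

1, 4, 5, 6, 7, 8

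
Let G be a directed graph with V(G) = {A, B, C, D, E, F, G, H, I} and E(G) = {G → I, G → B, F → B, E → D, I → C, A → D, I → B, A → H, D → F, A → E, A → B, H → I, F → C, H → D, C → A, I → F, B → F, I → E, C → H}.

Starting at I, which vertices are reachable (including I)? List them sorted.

A, B, C, D, E, F, H, I

Start at I.
Its neighbours: B, C, E, F.
Then their neighbours: A, D, H.
Nothing further is reachable.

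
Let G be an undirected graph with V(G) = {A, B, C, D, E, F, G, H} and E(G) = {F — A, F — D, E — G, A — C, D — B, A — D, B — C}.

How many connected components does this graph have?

3

From A: component {A, B, C, D, F}.
From E: component {E, G}.
From H: component {H}.
That's 3 components.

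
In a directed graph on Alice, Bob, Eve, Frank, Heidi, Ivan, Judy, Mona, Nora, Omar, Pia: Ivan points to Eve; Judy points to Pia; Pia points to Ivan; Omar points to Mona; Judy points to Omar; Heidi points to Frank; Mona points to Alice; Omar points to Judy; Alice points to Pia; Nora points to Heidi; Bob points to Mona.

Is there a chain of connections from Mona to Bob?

No

Explore from Mona.
Distance 1: reach Alice.
Distance 2: reach Pia.
Distance 3: reach Ivan.
Distance 4: reach Eve.
The search from Mona is exhausted; no directed path reaches Bob.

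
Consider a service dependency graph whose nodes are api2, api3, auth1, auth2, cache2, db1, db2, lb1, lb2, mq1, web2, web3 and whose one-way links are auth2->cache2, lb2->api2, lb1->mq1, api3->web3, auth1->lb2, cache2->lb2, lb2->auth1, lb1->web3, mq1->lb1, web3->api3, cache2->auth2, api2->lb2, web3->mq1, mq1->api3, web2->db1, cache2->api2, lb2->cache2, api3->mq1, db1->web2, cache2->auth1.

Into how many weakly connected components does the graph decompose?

4

From api2: component {api2, auth1, auth2, cache2, lb2}.
From api3: component {api3, lb1, mq1, web3}.
From db1: component {db1, web2}.
From db2: component {db2}.
That's 4 components.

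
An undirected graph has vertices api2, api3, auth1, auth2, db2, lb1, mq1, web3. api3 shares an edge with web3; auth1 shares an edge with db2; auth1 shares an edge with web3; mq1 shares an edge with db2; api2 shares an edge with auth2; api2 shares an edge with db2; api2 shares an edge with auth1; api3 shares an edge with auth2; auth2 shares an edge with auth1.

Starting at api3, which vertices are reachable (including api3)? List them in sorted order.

Start at api3.
Its neighbours: auth2, web3.
Then their neighbours: api2, auth1.
Then next layer: db2.
Then next layer: mq1.
Nothing further is reachable.

api2, api3, auth1, auth2, db2, mq1, web3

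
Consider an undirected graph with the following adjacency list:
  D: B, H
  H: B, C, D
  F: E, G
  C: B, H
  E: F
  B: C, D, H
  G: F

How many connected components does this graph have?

2

From B: component {B, C, D, H}.
From E: component {E, F, G}.
That's 2 components.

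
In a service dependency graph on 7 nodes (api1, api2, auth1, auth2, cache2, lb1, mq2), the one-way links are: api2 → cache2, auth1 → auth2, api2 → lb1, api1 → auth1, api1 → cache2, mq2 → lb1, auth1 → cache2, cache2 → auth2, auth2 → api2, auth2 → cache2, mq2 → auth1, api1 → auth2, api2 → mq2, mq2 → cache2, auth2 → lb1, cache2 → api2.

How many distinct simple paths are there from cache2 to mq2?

cache2→api2→mq2
cache2→auth2→api2→mq2

2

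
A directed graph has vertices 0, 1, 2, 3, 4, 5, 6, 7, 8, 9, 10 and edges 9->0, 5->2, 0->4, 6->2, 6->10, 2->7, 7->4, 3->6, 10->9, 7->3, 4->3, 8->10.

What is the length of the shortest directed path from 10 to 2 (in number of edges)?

Distance 0: 10.
Distance 1: 9.
Distance 2: 0.
Distance 3: 4.
Distance 4: 3.
Distance 5: 6.
Distance 6: 2 — contains 2.

6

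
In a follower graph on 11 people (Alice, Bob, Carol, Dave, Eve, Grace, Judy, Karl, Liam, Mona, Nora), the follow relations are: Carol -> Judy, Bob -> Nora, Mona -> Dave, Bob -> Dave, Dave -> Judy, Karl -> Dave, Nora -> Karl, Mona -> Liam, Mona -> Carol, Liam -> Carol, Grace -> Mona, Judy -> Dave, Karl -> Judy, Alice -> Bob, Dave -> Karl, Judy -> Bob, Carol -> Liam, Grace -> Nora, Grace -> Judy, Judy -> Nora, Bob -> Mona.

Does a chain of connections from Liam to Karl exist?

Explore from Liam.
Distance 1: reach Carol.
Distance 2: reach Judy.
Distance 3: reach Bob, Dave, Nora.
Distance 4: reach Karl, Mona.
Found Karl.

Yes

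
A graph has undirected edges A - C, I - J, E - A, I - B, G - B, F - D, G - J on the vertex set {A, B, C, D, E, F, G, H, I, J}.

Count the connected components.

From A: component {A, C, E}.
From B: component {B, G, I, J}.
From D: component {D, F}.
From H: component {H}.
That's 4 components.

4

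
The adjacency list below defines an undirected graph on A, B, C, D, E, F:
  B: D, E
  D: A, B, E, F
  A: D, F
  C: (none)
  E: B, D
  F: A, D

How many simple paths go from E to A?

4

E–B–D–A
E–B–D–F–A
E–D–A
E–D–F–A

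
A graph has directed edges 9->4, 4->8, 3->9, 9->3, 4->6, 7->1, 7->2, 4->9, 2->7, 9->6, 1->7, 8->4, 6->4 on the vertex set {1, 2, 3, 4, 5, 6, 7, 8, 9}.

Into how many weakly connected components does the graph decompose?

From 1: component {1, 2, 7}.
From 3: component {3, 4, 6, 8, 9}.
From 5: component {5}.
That's 3 components.

3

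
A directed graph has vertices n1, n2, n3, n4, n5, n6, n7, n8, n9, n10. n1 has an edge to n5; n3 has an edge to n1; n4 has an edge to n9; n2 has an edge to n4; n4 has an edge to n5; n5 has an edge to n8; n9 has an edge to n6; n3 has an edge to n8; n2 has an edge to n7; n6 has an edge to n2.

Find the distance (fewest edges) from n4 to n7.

4

Distance 0: n4.
Distance 1: n5, n9.
Distance 2: n6, n8.
Distance 3: n2.
Distance 4: n7 — contains n7.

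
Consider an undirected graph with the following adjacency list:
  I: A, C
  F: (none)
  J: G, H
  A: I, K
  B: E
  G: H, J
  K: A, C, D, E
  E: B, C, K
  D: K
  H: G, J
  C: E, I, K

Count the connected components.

3

From A: component {A, B, C, D, E, I, K}.
From F: component {F}.
From G: component {G, H, J}.
That's 3 components.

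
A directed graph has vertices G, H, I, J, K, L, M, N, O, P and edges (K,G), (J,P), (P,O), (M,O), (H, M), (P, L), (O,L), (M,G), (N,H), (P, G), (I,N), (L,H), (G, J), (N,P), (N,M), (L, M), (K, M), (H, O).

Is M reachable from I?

Yes

Explore from I.
Distance 1: reach N.
Distance 2: reach H, M, P.
Found M.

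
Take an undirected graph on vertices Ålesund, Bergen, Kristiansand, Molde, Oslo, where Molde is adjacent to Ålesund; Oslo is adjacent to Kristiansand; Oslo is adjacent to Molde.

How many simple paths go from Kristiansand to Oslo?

Kristiansand–Oslo

1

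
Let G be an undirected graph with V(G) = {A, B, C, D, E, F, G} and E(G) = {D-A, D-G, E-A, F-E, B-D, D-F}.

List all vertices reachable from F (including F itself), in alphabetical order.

Start at F.
Its neighbours: D, E.
Then their neighbours: A, B, G.
Nothing further is reachable.

A, B, D, E, F, G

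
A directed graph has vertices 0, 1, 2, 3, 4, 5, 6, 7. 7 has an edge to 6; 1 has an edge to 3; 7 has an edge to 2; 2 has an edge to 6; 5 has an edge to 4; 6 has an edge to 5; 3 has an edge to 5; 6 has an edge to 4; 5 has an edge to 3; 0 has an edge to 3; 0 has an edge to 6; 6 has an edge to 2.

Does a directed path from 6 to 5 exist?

Yes

Explore from 6.
Distance 1: reach 2, 4, 5.
Found 5.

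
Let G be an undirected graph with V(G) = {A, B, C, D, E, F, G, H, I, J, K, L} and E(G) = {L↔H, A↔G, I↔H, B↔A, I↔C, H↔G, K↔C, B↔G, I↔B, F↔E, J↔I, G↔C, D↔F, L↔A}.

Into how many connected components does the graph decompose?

From A: component {A, B, C, G, H, I, J, K, L}.
From D: component {D, E, F}.
That's 2 components.

2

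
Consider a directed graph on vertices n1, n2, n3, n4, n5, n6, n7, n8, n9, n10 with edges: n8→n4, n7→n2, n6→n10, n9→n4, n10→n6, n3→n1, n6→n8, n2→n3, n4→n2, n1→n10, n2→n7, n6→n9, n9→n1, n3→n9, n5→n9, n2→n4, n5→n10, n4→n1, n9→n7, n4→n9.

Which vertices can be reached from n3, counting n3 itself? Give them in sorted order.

Start at n3.
Its neighbours: n1, n9.
Then their neighbours: n4, n7, n10.
Then next layer: n2, n6.
Then next layer: n8.
Nothing further is reachable.

n1, n2, n3, n4, n6, n7, n8, n9, n10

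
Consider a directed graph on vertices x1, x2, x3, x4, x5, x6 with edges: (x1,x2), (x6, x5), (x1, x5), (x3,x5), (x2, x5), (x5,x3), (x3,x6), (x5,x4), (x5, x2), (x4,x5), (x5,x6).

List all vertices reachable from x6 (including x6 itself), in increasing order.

x2, x3, x4, x5, x6

Start at x6.
Its neighbours: x5.
Then their neighbours: x2, x3, x4.
Nothing further is reachable.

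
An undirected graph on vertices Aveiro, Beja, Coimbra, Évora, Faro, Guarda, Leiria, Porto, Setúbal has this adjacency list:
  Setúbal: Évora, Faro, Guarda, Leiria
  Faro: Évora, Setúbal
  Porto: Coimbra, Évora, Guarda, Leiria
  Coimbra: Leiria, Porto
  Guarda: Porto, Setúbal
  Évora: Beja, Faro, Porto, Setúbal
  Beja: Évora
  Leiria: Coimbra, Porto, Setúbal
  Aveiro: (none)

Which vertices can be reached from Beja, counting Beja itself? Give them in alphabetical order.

Start at Beja.
Its neighbours: Évora.
Then their neighbours: Faro, Porto, Setúbal.
Then next layer: Coimbra, Guarda, Leiria.
Nothing further is reachable.

Beja, Coimbra, Évora, Faro, Guarda, Leiria, Porto, Setúbal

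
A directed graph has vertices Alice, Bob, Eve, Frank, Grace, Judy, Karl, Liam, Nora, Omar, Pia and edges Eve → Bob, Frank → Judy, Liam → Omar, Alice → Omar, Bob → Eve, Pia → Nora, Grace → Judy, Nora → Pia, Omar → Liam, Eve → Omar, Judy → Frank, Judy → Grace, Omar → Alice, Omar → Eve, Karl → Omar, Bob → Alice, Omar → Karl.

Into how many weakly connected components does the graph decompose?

3

From Alice: component {Alice, Bob, Eve, Karl, Liam, Omar}.
From Frank: component {Frank, Grace, Judy}.
From Nora: component {Nora, Pia}.
That's 3 components.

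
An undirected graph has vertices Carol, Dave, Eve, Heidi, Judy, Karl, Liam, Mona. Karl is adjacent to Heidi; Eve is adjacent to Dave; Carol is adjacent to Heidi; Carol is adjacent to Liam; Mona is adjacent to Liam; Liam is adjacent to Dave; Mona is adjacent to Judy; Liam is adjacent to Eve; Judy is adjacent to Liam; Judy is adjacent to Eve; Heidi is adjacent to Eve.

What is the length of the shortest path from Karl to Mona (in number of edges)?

4

Distance 0: Karl.
Distance 1: Heidi.
Distance 2: Carol, Eve.
Distance 3: Dave, Judy, Liam.
Distance 4: Mona — contains Mona.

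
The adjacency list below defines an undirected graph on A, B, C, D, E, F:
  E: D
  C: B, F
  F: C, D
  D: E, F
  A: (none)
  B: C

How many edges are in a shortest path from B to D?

Distance 0: B.
Distance 1: C.
Distance 2: F.
Distance 3: D — contains D.

3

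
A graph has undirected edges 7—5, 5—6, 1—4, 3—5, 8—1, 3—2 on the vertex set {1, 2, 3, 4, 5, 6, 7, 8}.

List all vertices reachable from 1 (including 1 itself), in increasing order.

1, 4, 8

Start at 1.
Its neighbours: 4, 8.
Nothing further is reachable.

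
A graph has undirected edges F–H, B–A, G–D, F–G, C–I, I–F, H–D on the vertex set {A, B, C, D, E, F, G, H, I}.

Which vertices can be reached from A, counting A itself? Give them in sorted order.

A, B

Start at A.
Its neighbours: B.
Nothing further is reachable.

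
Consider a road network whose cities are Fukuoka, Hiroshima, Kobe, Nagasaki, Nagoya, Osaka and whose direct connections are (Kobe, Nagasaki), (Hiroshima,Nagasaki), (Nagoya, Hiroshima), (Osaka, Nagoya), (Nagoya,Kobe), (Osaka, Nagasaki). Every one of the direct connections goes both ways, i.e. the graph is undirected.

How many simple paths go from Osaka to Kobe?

4

Osaka–Nagasaki–Hiroshima–Nagoya–Kobe
Osaka–Nagasaki–Kobe
Osaka–Nagoya–Hiroshima–Nagasaki–Kobe
Osaka–Nagoya–Kobe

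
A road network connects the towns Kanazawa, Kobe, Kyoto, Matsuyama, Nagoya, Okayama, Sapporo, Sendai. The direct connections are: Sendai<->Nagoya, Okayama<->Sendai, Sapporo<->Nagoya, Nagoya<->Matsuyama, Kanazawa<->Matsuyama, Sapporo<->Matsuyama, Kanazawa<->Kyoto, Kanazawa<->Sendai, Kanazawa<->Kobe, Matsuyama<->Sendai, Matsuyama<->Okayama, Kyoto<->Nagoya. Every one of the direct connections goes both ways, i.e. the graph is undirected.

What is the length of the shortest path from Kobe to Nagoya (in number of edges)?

3

Distance 0: Kobe.
Distance 1: Kanazawa.
Distance 2: Kyoto, Matsuyama, Sendai.
Distance 3: Nagoya, Okayama, Sapporo — contains Nagoya.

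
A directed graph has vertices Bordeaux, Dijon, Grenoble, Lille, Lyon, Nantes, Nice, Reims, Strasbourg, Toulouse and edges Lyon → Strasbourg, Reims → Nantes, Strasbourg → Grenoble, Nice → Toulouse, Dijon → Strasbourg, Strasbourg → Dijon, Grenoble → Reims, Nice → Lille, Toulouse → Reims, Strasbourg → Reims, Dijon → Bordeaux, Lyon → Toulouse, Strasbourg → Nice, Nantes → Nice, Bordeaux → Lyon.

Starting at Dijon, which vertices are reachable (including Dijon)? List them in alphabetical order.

Start at Dijon.
Its neighbours: Bordeaux, Strasbourg.
Then their neighbours: Grenoble, Lyon, Nice, Reims.
Then next layer: Lille, Nantes, Toulouse.
Every vertex is now reached.

Bordeaux, Dijon, Grenoble, Lille, Lyon, Nantes, Nice, Reims, Strasbourg, Toulouse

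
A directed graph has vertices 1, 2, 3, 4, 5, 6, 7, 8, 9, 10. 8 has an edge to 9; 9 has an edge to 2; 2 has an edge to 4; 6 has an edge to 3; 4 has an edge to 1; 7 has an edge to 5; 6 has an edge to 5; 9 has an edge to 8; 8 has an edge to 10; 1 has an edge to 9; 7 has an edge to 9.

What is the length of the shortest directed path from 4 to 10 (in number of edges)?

Distance 0: 4.
Distance 1: 1.
Distance 2: 9.
Distance 3: 2, 8.
Distance 4: 10 — contains 10.

4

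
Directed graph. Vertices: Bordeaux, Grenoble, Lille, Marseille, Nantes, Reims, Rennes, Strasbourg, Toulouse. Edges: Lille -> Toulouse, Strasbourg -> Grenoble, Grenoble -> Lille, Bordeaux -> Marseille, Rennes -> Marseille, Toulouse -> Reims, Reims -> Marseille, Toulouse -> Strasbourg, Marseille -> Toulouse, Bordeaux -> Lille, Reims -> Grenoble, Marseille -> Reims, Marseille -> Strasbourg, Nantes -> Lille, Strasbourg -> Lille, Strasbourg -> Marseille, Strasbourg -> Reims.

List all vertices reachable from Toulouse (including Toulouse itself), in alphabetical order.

Start at Toulouse.
Its neighbours: Reims, Strasbourg.
Then their neighbours: Grenoble, Lille, Marseille.
Nothing further is reachable.

Grenoble, Lille, Marseille, Reims, Strasbourg, Toulouse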